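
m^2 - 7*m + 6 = (m - 6)*(m - 1)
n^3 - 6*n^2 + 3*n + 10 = (n - 5)*(n - 2)*(n + 1)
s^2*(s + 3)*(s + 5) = s^4 + 8*s^3 + 15*s^2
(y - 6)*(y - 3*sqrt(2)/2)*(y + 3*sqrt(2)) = y^3 - 6*y^2 + 3*sqrt(2)*y^2/2 - 9*sqrt(2)*y - 9*y + 54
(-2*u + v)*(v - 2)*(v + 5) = -2*u*v^2 - 6*u*v + 20*u + v^3 + 3*v^2 - 10*v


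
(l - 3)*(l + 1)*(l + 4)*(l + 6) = l^4 + 8*l^3 + l^2 - 78*l - 72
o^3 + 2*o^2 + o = o*(o + 1)^2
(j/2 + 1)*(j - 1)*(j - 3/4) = j^3/2 + j^2/8 - 11*j/8 + 3/4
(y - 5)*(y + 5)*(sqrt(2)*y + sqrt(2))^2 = 2*y^4 + 4*y^3 - 48*y^2 - 100*y - 50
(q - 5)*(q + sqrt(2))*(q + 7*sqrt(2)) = q^3 - 5*q^2 + 8*sqrt(2)*q^2 - 40*sqrt(2)*q + 14*q - 70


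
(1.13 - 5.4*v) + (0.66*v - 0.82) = 0.31 - 4.74*v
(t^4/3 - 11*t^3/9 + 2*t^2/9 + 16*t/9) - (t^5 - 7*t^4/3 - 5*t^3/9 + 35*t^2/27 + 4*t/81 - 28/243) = -t^5 + 8*t^4/3 - 2*t^3/3 - 29*t^2/27 + 140*t/81 + 28/243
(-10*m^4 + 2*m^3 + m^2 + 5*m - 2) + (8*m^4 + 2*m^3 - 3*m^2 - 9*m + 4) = -2*m^4 + 4*m^3 - 2*m^2 - 4*m + 2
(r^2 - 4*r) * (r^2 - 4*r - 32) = r^4 - 8*r^3 - 16*r^2 + 128*r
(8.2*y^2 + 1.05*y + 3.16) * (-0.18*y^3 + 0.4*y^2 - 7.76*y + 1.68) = -1.476*y^5 + 3.091*y^4 - 63.7808*y^3 + 6.892*y^2 - 22.7576*y + 5.3088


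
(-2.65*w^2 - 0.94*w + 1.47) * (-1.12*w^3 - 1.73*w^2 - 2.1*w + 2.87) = 2.968*w^5 + 5.6373*w^4 + 5.5448*w^3 - 8.1746*w^2 - 5.7848*w + 4.2189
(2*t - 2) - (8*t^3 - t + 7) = -8*t^3 + 3*t - 9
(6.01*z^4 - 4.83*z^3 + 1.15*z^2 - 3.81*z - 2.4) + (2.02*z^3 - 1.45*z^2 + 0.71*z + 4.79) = 6.01*z^4 - 2.81*z^3 - 0.3*z^2 - 3.1*z + 2.39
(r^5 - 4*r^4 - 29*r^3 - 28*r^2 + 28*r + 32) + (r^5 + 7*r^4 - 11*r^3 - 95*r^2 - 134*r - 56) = 2*r^5 + 3*r^4 - 40*r^3 - 123*r^2 - 106*r - 24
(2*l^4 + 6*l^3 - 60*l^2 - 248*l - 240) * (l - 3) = 2*l^5 - 78*l^3 - 68*l^2 + 504*l + 720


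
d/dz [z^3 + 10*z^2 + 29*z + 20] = 3*z^2 + 20*z + 29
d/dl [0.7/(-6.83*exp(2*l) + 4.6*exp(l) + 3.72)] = (9.562*exp(l) - 3.22)*exp(l)/(-6.83*exp(2*l) + 4.6*exp(l) + 3.72)^2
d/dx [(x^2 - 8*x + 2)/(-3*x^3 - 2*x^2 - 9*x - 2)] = (3*x^4 - 48*x^3 - 7*x^2 + 4*x + 34)/(9*x^6 + 12*x^5 + 58*x^4 + 48*x^3 + 89*x^2 + 36*x + 4)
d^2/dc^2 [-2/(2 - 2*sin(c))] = -(sin(c) + 2)/(sin(c) - 1)^2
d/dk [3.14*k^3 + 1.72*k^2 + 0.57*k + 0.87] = 9.42*k^2 + 3.44*k + 0.57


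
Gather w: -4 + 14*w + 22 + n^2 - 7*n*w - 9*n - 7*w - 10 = n^2 - 9*n + w*(7 - 7*n) + 8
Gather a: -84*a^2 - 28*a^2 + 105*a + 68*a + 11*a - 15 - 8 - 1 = -112*a^2 + 184*a - 24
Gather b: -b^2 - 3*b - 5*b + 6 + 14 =-b^2 - 8*b + 20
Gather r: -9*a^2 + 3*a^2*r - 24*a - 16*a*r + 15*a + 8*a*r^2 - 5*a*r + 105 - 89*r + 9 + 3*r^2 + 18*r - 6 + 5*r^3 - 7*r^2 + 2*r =-9*a^2 - 9*a + 5*r^3 + r^2*(8*a - 4) + r*(3*a^2 - 21*a - 69) + 108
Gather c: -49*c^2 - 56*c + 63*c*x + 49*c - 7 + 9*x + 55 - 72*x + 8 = -49*c^2 + c*(63*x - 7) - 63*x + 56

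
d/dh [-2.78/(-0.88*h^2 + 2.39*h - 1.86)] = (6.6442 - 4.8928*h)/(0.88*h^2 - 2.39*h + 1.86)^2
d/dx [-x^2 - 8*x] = -2*x - 8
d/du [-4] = 0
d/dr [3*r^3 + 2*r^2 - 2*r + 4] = 9*r^2 + 4*r - 2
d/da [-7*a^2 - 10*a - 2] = -14*a - 10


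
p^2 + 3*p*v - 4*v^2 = (p - v)*(p + 4*v)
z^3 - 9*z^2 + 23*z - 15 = (z - 5)*(z - 3)*(z - 1)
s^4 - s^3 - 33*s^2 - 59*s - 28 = (s - 7)*(s + 1)^2*(s + 4)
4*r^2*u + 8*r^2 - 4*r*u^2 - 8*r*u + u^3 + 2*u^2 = (-2*r + u)^2*(u + 2)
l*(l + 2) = l^2 + 2*l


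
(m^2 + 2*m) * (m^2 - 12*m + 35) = m^4 - 10*m^3 + 11*m^2 + 70*m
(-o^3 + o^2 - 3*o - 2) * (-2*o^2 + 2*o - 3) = 2*o^5 - 4*o^4 + 11*o^3 - 5*o^2 + 5*o + 6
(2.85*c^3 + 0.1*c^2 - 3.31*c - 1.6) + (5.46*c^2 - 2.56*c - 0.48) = 2.85*c^3 + 5.56*c^2 - 5.87*c - 2.08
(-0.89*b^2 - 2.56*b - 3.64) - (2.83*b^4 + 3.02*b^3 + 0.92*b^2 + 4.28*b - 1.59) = -2.83*b^4 - 3.02*b^3 - 1.81*b^2 - 6.84*b - 2.05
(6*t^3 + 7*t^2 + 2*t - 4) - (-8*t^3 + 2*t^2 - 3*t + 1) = 14*t^3 + 5*t^2 + 5*t - 5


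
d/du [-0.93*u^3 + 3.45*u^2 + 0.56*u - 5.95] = -2.79*u^2 + 6.9*u + 0.56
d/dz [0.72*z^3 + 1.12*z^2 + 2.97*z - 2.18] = 2.16*z^2 + 2.24*z + 2.97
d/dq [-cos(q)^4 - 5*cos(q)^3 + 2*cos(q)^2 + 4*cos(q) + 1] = (-4*sin(q)^2*cos(q) - 15*sin(q)^2 + 11)*sin(q)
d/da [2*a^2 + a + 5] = 4*a + 1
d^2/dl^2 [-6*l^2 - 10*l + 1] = -12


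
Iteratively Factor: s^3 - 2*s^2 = (s - 2)*(s^2) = s*(s - 2)*(s)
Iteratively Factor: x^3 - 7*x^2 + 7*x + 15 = (x + 1)*(x^2 - 8*x + 15) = (x - 3)*(x + 1)*(x - 5)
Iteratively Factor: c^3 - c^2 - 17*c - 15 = (c + 3)*(c^2 - 4*c - 5) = (c + 1)*(c + 3)*(c - 5)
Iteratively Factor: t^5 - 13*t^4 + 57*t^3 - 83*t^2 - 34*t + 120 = (t - 3)*(t^4 - 10*t^3 + 27*t^2 - 2*t - 40) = (t - 5)*(t - 3)*(t^3 - 5*t^2 + 2*t + 8) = (t - 5)*(t - 3)*(t - 2)*(t^2 - 3*t - 4) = (t - 5)*(t - 3)*(t - 2)*(t + 1)*(t - 4)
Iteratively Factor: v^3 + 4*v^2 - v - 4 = (v + 1)*(v^2 + 3*v - 4) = (v - 1)*(v + 1)*(v + 4)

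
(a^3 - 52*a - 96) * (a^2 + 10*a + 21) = a^5 + 10*a^4 - 31*a^3 - 616*a^2 - 2052*a - 2016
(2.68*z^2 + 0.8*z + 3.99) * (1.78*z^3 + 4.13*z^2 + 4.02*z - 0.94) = 4.7704*z^5 + 12.4924*z^4 + 21.1798*z^3 + 17.1755*z^2 + 15.2878*z - 3.7506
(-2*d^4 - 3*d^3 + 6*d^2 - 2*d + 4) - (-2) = -2*d^4 - 3*d^3 + 6*d^2 - 2*d + 6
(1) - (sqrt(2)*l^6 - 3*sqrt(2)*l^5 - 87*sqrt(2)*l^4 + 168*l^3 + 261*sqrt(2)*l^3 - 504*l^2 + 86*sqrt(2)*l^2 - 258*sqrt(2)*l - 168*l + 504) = -sqrt(2)*l^6 + 3*sqrt(2)*l^5 + 87*sqrt(2)*l^4 - 261*sqrt(2)*l^3 - 168*l^3 - 86*sqrt(2)*l^2 + 504*l^2 + 168*l + 258*sqrt(2)*l - 503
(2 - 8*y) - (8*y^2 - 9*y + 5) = -8*y^2 + y - 3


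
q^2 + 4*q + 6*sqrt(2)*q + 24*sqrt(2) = (q + 4)*(q + 6*sqrt(2))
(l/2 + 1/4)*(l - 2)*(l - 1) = l^3/2 - 5*l^2/4 + l/4 + 1/2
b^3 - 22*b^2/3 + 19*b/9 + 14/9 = (b - 7)*(b - 2/3)*(b + 1/3)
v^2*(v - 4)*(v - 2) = v^4 - 6*v^3 + 8*v^2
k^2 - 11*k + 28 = (k - 7)*(k - 4)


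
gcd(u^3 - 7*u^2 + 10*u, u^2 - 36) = 1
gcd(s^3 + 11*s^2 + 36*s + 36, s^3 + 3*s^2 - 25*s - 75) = s + 3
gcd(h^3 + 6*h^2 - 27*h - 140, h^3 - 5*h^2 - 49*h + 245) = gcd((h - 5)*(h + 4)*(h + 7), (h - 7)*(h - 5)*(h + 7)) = h^2 + 2*h - 35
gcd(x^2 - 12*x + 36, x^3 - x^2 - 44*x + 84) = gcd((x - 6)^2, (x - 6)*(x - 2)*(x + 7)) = x - 6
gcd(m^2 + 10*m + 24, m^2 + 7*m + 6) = m + 6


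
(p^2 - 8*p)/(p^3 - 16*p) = (p - 8)/(p^2 - 16)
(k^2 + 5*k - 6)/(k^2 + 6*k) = (k - 1)/k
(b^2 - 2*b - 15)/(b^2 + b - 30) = (b + 3)/(b + 6)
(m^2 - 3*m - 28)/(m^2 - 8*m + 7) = (m + 4)/(m - 1)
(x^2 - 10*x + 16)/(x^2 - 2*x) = (x - 8)/x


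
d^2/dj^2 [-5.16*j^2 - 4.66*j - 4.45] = -10.3200000000000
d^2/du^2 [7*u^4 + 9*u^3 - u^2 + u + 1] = 84*u^2 + 54*u - 2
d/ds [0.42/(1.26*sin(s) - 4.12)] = -0.5292*cos(s)/(1.26*sin(s) - 4.12)^2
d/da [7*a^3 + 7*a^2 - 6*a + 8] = 21*a^2 + 14*a - 6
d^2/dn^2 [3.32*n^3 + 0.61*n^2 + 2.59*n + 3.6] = 19.92*n + 1.22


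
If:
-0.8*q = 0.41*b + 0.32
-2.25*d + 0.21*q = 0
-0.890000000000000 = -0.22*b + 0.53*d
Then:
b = 3.55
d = -0.21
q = -2.22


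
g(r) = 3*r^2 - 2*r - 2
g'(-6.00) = -38.00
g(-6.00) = 118.00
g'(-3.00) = -20.00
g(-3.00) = 31.00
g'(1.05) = 4.30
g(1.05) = -0.79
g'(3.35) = 18.10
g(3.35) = 24.97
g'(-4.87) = -31.22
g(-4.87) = 78.89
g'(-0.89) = -7.34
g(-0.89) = 2.16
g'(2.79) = 14.74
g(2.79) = 15.77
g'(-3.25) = -21.50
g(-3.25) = 36.19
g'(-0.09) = -2.54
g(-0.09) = -1.80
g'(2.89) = 15.34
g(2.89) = 17.28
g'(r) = 6*r - 2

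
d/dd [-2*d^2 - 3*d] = -4*d - 3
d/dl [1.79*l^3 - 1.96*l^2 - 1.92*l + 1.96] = 5.37*l^2 - 3.92*l - 1.92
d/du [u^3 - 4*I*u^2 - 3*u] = 3*u^2 - 8*I*u - 3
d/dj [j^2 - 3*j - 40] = 2*j - 3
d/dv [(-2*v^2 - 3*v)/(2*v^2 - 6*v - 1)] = (18*v^2 + 4*v + 3)/(4*v^4 - 24*v^3 + 32*v^2 + 12*v + 1)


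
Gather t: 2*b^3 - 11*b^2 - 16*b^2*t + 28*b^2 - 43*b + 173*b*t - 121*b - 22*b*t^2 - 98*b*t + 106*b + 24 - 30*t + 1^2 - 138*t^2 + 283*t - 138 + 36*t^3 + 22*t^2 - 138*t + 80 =2*b^3 + 17*b^2 - 58*b + 36*t^3 + t^2*(-22*b - 116) + t*(-16*b^2 + 75*b + 115) - 33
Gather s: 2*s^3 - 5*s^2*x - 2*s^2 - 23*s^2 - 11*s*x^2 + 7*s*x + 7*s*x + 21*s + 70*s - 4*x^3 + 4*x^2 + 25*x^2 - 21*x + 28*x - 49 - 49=2*s^3 + s^2*(-5*x - 25) + s*(-11*x^2 + 14*x + 91) - 4*x^3 + 29*x^2 + 7*x - 98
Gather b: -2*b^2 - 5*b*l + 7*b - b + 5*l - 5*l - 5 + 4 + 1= -2*b^2 + b*(6 - 5*l)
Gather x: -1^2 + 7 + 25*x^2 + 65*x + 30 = 25*x^2 + 65*x + 36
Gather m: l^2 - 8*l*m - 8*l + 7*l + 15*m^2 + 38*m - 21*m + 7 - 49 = l^2 - l + 15*m^2 + m*(17 - 8*l) - 42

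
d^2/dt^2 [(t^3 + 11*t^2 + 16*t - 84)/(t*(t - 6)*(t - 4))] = 2*(21*t^6 - 24*t^5 - 1776*t^4 + 11152*t^3 - 31248*t^2 + 60480*t - 48384)/(t^3*(t^6 - 30*t^5 + 372*t^4 - 2440*t^3 + 8928*t^2 - 17280*t + 13824))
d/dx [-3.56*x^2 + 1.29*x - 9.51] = 1.29 - 7.12*x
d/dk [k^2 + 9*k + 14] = 2*k + 9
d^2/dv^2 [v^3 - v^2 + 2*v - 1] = 6*v - 2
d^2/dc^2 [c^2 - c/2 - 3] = 2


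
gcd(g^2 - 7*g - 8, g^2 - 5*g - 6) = g + 1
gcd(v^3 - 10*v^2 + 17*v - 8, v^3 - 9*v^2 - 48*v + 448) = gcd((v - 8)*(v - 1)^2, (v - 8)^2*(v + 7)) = v - 8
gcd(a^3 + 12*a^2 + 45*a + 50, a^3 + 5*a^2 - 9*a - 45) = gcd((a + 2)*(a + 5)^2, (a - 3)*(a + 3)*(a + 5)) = a + 5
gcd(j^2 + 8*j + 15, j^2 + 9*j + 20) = j + 5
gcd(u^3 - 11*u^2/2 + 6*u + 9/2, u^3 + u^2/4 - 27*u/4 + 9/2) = 1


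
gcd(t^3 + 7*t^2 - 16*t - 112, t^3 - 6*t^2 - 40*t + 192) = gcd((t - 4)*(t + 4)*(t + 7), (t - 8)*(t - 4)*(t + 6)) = t - 4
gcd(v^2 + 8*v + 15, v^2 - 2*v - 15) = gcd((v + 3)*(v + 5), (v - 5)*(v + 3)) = v + 3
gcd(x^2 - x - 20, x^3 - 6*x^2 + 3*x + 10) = x - 5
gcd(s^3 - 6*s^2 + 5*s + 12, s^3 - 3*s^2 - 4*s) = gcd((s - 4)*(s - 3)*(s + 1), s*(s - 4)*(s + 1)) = s^2 - 3*s - 4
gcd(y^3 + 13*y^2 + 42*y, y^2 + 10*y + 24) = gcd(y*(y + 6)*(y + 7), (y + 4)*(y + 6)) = y + 6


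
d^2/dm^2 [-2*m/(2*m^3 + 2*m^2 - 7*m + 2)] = 4*(-m*(6*m^2 + 4*m - 7)^2 + (6*m^2 + 2*m*(3*m + 1) + 4*m - 7)*(2*m^3 + 2*m^2 - 7*m + 2))/(2*m^3 + 2*m^2 - 7*m + 2)^3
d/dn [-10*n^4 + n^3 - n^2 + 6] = n*(-40*n^2 + 3*n - 2)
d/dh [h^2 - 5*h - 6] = 2*h - 5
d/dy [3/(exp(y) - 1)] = -3/(4*sinh(y/2)^2)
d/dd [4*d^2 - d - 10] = 8*d - 1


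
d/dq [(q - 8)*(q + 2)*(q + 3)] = 3*q^2 - 6*q - 34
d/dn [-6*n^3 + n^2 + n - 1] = -18*n^2 + 2*n + 1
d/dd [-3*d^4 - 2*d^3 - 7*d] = -12*d^3 - 6*d^2 - 7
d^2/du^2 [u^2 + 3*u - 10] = 2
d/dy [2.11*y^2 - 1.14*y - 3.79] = 4.22*y - 1.14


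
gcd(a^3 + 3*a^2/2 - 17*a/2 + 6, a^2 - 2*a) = 1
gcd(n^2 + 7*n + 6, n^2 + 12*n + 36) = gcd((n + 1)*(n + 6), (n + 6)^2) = n + 6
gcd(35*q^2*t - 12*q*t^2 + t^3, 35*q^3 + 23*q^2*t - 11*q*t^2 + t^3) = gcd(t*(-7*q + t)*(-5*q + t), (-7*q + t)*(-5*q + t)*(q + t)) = 35*q^2 - 12*q*t + t^2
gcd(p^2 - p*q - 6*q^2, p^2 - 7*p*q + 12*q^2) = p - 3*q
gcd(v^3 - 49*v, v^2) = v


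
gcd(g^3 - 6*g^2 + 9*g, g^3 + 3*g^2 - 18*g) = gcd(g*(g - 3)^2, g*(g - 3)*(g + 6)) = g^2 - 3*g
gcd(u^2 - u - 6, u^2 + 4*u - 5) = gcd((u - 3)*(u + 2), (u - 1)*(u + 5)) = 1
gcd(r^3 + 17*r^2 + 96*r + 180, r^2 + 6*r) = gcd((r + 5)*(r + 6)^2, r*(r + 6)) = r + 6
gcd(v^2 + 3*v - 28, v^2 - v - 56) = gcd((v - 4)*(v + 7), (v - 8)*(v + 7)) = v + 7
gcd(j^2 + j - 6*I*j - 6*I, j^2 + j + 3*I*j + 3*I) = j + 1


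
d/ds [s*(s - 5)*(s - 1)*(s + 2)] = 4*s^3 - 12*s^2 - 14*s + 10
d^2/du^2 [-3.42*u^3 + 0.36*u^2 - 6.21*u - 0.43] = 0.72 - 20.52*u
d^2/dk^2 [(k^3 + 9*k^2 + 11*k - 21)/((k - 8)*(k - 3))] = 6*(69*k^3 - 501*k^2 + 543*k + 2017)/(k^6 - 33*k^5 + 435*k^4 - 2915*k^3 + 10440*k^2 - 19008*k + 13824)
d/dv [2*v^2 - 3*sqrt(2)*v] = 4*v - 3*sqrt(2)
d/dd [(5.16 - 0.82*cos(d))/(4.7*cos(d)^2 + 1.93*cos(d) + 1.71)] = (-3.854*cos(d)^2 + 48.504*cos(d) + 11.361)*sin(d)/(22.09*cos(d)^4 + 18.142*cos(d)^3 + 19.7989*cos(d)^2 + 6.6006*cos(d) + 2.9241)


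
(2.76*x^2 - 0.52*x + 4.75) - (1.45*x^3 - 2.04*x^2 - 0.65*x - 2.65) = -1.45*x^3 + 4.8*x^2 + 0.13*x + 7.4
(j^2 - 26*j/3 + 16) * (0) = 0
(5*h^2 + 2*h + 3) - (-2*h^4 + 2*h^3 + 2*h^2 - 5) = 2*h^4 - 2*h^3 + 3*h^2 + 2*h + 8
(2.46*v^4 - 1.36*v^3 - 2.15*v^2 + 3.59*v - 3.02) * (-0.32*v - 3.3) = -0.7872*v^5 - 7.6828*v^4 + 5.176*v^3 + 5.9462*v^2 - 10.8806*v + 9.966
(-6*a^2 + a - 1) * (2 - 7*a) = 42*a^3 - 19*a^2 + 9*a - 2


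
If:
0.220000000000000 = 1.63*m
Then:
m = 0.13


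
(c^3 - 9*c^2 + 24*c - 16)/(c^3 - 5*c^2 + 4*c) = (c - 4)/c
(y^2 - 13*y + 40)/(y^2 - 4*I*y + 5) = (y^2 - 13*y + 40)/(y^2 - 4*I*y + 5)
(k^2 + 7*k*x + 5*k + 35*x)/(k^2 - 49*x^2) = (-k - 5)/(-k + 7*x)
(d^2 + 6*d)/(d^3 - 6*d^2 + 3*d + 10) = d*(d + 6)/(d^3 - 6*d^2 + 3*d + 10)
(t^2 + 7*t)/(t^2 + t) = (t + 7)/(t + 1)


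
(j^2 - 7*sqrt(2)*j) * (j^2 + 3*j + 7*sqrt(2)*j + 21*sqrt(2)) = j^4 + 3*j^3 - 98*j^2 - 294*j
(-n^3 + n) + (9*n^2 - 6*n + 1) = -n^3 + 9*n^2 - 5*n + 1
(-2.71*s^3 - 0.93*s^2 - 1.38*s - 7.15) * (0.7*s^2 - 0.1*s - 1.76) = -1.897*s^5 - 0.38*s^4 + 3.8966*s^3 - 3.2302*s^2 + 3.1438*s + 12.584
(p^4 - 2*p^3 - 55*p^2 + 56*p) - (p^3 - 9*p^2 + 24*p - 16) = p^4 - 3*p^3 - 46*p^2 + 32*p + 16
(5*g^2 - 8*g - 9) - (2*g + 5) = 5*g^2 - 10*g - 14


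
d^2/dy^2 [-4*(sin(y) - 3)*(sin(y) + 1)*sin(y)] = -36*sin(y)*cos(y)^2 + 32*cos(y)^2 - 16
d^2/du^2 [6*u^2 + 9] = 12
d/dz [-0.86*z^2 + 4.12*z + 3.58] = 4.12 - 1.72*z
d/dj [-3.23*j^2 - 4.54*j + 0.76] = -6.46*j - 4.54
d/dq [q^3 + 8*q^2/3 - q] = 3*q^2 + 16*q/3 - 1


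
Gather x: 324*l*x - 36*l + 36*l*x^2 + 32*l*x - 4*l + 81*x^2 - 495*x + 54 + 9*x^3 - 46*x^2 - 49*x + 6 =-40*l + 9*x^3 + x^2*(36*l + 35) + x*(356*l - 544) + 60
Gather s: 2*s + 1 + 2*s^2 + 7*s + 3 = 2*s^2 + 9*s + 4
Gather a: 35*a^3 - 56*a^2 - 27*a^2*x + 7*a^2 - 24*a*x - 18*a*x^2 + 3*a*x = 35*a^3 + a^2*(-27*x - 49) + a*(-18*x^2 - 21*x)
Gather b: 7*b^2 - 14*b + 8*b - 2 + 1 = 7*b^2 - 6*b - 1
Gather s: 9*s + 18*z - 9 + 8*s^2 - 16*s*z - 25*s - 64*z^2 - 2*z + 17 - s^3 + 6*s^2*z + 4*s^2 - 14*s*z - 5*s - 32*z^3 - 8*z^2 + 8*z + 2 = -s^3 + s^2*(6*z + 12) + s*(-30*z - 21) - 32*z^3 - 72*z^2 + 24*z + 10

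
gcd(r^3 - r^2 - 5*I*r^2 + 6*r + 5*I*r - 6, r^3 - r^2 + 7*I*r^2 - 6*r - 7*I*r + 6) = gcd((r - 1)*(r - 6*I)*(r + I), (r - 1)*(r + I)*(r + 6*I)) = r^2 + r*(-1 + I) - I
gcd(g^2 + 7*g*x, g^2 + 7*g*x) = g^2 + 7*g*x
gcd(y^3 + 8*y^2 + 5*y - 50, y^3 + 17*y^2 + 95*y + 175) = y^2 + 10*y + 25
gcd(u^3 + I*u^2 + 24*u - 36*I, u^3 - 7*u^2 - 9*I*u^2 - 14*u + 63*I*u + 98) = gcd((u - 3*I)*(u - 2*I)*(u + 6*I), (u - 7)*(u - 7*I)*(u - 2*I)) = u - 2*I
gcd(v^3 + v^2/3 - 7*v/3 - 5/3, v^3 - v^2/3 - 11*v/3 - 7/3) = v^2 + 2*v + 1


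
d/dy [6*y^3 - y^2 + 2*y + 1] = 18*y^2 - 2*y + 2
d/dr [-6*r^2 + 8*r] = 8 - 12*r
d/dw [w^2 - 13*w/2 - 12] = 2*w - 13/2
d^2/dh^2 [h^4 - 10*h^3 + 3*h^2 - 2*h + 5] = 12*h^2 - 60*h + 6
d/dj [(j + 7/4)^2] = 2*j + 7/2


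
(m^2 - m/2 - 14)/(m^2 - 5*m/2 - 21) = (m - 4)/(m - 6)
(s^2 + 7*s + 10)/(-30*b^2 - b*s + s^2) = (s^2 + 7*s + 10)/(-30*b^2 - b*s + s^2)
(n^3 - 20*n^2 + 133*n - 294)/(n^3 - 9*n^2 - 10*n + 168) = (n - 7)/(n + 4)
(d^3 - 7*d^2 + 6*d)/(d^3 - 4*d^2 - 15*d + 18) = d/(d + 3)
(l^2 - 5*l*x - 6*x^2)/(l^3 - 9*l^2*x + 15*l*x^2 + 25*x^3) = (l - 6*x)/(l^2 - 10*l*x + 25*x^2)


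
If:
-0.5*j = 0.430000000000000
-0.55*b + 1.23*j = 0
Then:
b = -1.92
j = -0.86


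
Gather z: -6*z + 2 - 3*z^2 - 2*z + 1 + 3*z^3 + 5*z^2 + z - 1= 3*z^3 + 2*z^2 - 7*z + 2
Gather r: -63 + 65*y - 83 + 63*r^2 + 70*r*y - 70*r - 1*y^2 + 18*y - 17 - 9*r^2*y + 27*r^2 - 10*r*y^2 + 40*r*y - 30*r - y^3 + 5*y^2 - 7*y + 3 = r^2*(90 - 9*y) + r*(-10*y^2 + 110*y - 100) - y^3 + 4*y^2 + 76*y - 160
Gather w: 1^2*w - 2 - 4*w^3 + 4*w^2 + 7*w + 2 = -4*w^3 + 4*w^2 + 8*w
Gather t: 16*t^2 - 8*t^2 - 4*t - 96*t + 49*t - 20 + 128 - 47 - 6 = 8*t^2 - 51*t + 55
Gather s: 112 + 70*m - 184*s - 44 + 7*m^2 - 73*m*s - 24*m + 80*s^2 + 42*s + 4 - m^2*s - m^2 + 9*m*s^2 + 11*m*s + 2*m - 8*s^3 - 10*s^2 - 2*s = 6*m^2 + 48*m - 8*s^3 + s^2*(9*m + 70) + s*(-m^2 - 62*m - 144) + 72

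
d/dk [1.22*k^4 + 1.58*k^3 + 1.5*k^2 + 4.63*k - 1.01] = 4.88*k^3 + 4.74*k^2 + 3.0*k + 4.63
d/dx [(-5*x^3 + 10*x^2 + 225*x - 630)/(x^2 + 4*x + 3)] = 5*(-x^4 - 8*x^3 - 46*x^2 + 264*x + 639)/(x^4 + 8*x^3 + 22*x^2 + 24*x + 9)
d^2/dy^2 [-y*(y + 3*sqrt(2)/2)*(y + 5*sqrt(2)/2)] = -6*y - 8*sqrt(2)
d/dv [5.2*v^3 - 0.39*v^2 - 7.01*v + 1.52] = 15.6*v^2 - 0.78*v - 7.01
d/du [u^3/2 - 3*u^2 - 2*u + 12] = 3*u^2/2 - 6*u - 2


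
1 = 1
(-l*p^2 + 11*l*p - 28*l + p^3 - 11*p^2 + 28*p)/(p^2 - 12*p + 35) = (-l*p + 4*l + p^2 - 4*p)/(p - 5)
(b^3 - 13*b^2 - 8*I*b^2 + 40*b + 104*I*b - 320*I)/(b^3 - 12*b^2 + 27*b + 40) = (b - 8*I)/(b + 1)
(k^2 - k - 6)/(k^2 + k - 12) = (k + 2)/(k + 4)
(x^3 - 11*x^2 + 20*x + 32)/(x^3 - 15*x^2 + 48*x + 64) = (x - 4)/(x - 8)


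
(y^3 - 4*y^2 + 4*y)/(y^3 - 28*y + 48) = y*(y - 2)/(y^2 + 2*y - 24)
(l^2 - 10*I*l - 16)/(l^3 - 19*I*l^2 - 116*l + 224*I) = (l - 2*I)/(l^2 - 11*I*l - 28)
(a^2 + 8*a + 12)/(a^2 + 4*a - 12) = (a + 2)/(a - 2)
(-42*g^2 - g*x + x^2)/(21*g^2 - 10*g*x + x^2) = (6*g + x)/(-3*g + x)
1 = 1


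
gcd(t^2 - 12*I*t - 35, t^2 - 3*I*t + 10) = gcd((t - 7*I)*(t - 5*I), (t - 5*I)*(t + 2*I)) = t - 5*I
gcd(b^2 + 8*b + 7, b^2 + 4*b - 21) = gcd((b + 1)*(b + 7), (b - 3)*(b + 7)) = b + 7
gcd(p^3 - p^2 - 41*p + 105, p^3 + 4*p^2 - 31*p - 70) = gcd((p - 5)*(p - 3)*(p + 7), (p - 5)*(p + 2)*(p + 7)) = p^2 + 2*p - 35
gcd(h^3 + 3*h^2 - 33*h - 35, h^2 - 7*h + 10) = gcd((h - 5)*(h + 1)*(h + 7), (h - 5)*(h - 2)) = h - 5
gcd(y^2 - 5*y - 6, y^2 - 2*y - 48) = 1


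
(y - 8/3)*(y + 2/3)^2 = y^3 - 4*y^2/3 - 28*y/9 - 32/27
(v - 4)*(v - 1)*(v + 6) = v^3 + v^2 - 26*v + 24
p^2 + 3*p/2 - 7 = (p - 2)*(p + 7/2)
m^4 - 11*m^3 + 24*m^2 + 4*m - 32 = (m - 8)*(m - 2)^2*(m + 1)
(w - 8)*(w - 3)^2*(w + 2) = w^4 - 12*w^3 + 29*w^2 + 42*w - 144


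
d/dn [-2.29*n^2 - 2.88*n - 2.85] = -4.58*n - 2.88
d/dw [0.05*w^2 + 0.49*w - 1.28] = 0.1*w + 0.49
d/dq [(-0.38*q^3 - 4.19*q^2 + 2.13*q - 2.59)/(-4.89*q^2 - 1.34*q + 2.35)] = (1.8582*q^4 + 1.0184*q^3 + 13.3513*q^2 - 45.0232*q + 1.5349)/(23.9121*q^4 + 13.1052*q^3 - 21.1874*q^2 - 6.298*q + 5.5225)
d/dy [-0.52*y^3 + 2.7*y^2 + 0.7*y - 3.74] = -1.56*y^2 + 5.4*y + 0.7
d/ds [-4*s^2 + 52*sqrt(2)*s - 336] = -8*s + 52*sqrt(2)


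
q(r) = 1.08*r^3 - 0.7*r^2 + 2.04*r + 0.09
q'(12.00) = 451.80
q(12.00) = 1790.01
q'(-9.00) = 277.08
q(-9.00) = -862.29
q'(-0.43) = 3.24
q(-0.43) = -1.00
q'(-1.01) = 6.76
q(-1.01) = -3.80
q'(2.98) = 26.64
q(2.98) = 28.53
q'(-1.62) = 12.81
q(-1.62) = -9.64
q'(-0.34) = 2.89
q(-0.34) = -0.73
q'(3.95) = 47.06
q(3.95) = 63.79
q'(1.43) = 6.66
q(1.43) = 4.73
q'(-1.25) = 8.85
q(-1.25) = -5.66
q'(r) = 3.24*r^2 - 1.4*r + 2.04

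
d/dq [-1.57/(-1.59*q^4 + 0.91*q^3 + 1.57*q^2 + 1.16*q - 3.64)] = (-9.9852*q^3 + 4.2861*q^2 + 4.9298*q + 1.8212)/(-1.59*q^4 + 0.91*q^3 + 1.57*q^2 + 1.16*q - 3.64)^2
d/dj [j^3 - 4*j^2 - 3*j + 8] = 3*j^2 - 8*j - 3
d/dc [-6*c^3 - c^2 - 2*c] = -18*c^2 - 2*c - 2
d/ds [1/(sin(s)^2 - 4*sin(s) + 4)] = -2*cos(s)/(sin(s) - 2)^3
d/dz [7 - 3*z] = -3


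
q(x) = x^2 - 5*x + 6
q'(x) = 2*x - 5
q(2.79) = -0.17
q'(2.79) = 0.58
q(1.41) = 0.94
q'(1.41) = -2.18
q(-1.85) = 18.67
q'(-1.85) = -8.70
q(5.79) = 10.57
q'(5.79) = 6.58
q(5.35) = 7.87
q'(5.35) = 5.70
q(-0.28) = 7.48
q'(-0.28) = -5.56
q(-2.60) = 25.76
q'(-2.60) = -10.20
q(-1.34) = 14.50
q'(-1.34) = -7.68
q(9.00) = 42.00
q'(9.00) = 13.00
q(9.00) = 42.00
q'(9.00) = 13.00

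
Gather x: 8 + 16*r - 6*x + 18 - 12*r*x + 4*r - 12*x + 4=20*r + x*(-12*r - 18) + 30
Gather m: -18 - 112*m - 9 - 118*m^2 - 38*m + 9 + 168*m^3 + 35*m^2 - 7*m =168*m^3 - 83*m^2 - 157*m - 18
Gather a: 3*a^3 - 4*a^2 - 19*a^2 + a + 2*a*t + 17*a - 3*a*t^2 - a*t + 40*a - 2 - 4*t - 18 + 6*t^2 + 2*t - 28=3*a^3 - 23*a^2 + a*(-3*t^2 + t + 58) + 6*t^2 - 2*t - 48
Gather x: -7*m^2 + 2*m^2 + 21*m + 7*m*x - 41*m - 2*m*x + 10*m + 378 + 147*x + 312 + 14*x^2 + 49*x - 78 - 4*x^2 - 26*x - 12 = -5*m^2 - 10*m + 10*x^2 + x*(5*m + 170) + 600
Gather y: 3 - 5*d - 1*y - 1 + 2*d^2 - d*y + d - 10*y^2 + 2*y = 2*d^2 - 4*d - 10*y^2 + y*(1 - d) + 2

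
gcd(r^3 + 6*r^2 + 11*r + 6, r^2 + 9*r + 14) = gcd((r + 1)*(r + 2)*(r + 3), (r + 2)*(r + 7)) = r + 2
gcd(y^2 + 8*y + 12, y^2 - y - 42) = y + 6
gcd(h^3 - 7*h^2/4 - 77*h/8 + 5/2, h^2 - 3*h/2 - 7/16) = 1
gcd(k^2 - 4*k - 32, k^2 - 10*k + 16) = k - 8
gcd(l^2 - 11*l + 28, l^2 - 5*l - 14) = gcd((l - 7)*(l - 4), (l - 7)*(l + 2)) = l - 7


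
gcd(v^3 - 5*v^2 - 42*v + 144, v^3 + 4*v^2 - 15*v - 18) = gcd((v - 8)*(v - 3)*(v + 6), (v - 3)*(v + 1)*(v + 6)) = v^2 + 3*v - 18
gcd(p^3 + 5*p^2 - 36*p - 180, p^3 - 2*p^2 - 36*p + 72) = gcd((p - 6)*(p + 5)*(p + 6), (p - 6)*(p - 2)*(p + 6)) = p^2 - 36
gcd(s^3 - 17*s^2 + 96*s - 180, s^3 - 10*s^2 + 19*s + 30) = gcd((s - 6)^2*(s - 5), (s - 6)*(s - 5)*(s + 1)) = s^2 - 11*s + 30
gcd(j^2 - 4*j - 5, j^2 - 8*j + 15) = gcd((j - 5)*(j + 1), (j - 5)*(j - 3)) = j - 5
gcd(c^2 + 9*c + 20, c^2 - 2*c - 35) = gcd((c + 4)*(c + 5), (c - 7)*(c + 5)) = c + 5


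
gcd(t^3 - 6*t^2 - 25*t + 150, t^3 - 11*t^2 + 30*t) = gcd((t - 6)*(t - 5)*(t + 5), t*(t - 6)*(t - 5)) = t^2 - 11*t + 30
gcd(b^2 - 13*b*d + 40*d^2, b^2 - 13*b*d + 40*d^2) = b^2 - 13*b*d + 40*d^2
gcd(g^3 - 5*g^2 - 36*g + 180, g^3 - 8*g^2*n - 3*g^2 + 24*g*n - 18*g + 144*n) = g - 6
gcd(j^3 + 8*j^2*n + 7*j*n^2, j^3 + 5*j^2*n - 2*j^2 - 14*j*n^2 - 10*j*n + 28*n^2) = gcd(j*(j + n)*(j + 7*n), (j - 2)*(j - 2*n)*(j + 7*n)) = j + 7*n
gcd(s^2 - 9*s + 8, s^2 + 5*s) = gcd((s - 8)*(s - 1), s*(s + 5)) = 1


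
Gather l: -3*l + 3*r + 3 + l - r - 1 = -2*l + 2*r + 2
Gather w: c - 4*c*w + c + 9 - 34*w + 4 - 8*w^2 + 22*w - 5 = 2*c - 8*w^2 + w*(-4*c - 12) + 8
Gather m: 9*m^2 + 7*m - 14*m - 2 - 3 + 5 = 9*m^2 - 7*m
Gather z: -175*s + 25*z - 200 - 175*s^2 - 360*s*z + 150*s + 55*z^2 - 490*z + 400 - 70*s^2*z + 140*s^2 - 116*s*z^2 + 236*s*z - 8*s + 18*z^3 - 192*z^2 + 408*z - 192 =-35*s^2 - 33*s + 18*z^3 + z^2*(-116*s - 137) + z*(-70*s^2 - 124*s - 57) + 8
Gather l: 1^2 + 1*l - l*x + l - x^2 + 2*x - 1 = l*(2 - x) - x^2 + 2*x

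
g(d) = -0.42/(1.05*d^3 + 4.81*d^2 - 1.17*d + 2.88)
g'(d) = -0.42*(-3.15*d^2 - 9.62*d + 1.17)/(1.05*d^3 + 4.81*d^2 - 1.17*d + 2.88)^2 = (1.323*d^2 + 4.0404*d - 0.4914)/(1.05*d^3 + 4.81*d^2 - 1.17*d + 2.88)^2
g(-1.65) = -0.03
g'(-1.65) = -0.02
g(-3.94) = -0.02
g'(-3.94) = 0.01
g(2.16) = -0.01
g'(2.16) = 0.01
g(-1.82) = -0.03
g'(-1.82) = -0.02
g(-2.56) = -0.02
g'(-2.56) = -0.01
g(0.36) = -0.13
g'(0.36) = 0.12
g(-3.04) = -0.02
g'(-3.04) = -0.00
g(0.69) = -0.09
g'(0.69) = 0.13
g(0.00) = -0.15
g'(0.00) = -0.06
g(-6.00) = 0.01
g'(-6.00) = 0.01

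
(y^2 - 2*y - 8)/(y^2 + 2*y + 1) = (y^2 - 2*y - 8)/(y^2 + 2*y + 1)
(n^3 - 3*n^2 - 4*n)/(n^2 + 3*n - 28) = n*(n + 1)/(n + 7)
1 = 1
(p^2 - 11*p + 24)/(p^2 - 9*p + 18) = (p - 8)/(p - 6)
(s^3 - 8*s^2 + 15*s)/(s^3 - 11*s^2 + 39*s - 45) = s/(s - 3)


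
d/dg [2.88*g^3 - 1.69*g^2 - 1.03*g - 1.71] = 8.64*g^2 - 3.38*g - 1.03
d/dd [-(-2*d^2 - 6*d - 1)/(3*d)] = 2/3 - 1/(3*d^2)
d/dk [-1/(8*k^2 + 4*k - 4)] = (k + 1/4)/(2*k^2 + k - 1)^2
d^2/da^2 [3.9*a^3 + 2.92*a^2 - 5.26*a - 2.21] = 23.4*a + 5.84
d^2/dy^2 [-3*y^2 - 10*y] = -6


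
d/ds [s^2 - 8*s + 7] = 2*s - 8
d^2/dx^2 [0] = 0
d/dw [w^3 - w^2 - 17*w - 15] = 3*w^2 - 2*w - 17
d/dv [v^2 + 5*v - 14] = 2*v + 5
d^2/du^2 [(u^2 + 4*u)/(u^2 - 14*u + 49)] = 6*(6*u + 35)/(u^4 - 28*u^3 + 294*u^2 - 1372*u + 2401)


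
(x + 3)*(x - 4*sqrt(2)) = x^2 - 4*sqrt(2)*x + 3*x - 12*sqrt(2)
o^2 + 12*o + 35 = (o + 5)*(o + 7)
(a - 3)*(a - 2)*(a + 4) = a^3 - a^2 - 14*a + 24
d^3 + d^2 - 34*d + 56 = (d - 4)*(d - 2)*(d + 7)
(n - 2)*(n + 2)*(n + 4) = n^3 + 4*n^2 - 4*n - 16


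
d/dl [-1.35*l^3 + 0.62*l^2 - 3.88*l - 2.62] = -4.05*l^2 + 1.24*l - 3.88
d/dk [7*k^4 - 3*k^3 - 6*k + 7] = 28*k^3 - 9*k^2 - 6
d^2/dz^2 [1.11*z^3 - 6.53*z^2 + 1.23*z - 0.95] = 6.66*z - 13.06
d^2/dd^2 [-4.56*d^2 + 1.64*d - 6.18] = -9.12000000000000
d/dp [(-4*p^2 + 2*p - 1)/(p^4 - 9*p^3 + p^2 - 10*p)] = (8*p^5 - 42*p^4 + 40*p^3 + 11*p^2 + 2*p - 10)/(p^2*(p^6 - 18*p^5 + 83*p^4 - 38*p^3 + 181*p^2 - 20*p + 100))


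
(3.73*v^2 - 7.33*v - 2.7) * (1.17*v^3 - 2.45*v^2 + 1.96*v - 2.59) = 4.3641*v^5 - 17.7146*v^4 + 22.1103*v^3 - 17.4125*v^2 + 13.6927*v + 6.993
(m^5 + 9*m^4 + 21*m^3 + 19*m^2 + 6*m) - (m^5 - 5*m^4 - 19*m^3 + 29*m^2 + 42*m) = 14*m^4 + 40*m^3 - 10*m^2 - 36*m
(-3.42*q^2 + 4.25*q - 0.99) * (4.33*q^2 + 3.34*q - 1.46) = -14.8086*q^4 + 6.9797*q^3 + 14.9015*q^2 - 9.5116*q + 1.4454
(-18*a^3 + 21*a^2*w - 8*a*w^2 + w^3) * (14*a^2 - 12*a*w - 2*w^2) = -252*a^5 + 510*a^4*w - 328*a^3*w^2 + 68*a^2*w^3 + 4*a*w^4 - 2*w^5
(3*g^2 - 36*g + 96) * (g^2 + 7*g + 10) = 3*g^4 - 15*g^3 - 126*g^2 + 312*g + 960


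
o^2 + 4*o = o*(o + 4)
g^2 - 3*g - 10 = (g - 5)*(g + 2)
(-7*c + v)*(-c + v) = 7*c^2 - 8*c*v + v^2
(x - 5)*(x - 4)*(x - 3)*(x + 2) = x^4 - 10*x^3 + 23*x^2 + 34*x - 120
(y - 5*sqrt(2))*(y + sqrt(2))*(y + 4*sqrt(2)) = y^3 - 42*y - 40*sqrt(2)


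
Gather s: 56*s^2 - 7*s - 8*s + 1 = 56*s^2 - 15*s + 1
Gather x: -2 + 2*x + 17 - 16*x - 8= 7 - 14*x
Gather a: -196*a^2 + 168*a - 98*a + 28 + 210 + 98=-196*a^2 + 70*a + 336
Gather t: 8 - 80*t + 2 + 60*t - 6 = 4 - 20*t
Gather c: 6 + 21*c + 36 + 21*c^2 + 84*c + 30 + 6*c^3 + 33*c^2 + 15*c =6*c^3 + 54*c^2 + 120*c + 72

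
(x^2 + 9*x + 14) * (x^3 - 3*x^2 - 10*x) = x^5 + 6*x^4 - 23*x^3 - 132*x^2 - 140*x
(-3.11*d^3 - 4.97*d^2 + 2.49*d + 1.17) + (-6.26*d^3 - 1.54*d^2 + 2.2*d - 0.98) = -9.37*d^3 - 6.51*d^2 + 4.69*d + 0.19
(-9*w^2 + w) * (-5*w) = 45*w^3 - 5*w^2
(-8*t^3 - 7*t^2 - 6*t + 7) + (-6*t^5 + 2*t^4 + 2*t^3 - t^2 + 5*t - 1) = -6*t^5 + 2*t^4 - 6*t^3 - 8*t^2 - t + 6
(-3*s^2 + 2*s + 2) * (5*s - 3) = -15*s^3 + 19*s^2 + 4*s - 6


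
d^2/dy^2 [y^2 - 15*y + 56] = 2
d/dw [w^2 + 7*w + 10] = 2*w + 7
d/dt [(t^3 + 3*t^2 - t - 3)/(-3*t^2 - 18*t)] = (-t^4 - 12*t^3 - 19*t^2 - 6*t - 18)/(3*t^2*(t^2 + 12*t + 36))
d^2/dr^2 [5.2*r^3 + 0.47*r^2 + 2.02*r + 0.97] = 31.2*r + 0.94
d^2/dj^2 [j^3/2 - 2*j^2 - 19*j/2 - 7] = 3*j - 4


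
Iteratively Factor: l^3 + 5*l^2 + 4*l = (l + 1)*(l^2 + 4*l) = l*(l + 1)*(l + 4)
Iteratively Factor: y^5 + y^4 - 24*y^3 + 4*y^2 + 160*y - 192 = (y + 4)*(y^4 - 3*y^3 - 12*y^2 + 52*y - 48) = (y - 2)*(y + 4)*(y^3 - y^2 - 14*y + 24) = (y - 3)*(y - 2)*(y + 4)*(y^2 + 2*y - 8) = (y - 3)*(y - 2)^2*(y + 4)*(y + 4)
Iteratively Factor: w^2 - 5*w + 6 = (w - 2)*(w - 3)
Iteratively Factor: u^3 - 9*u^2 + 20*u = (u - 4)*(u^2 - 5*u) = (u - 5)*(u - 4)*(u)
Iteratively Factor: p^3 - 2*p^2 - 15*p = (p + 3)*(p^2 - 5*p) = (p - 5)*(p + 3)*(p)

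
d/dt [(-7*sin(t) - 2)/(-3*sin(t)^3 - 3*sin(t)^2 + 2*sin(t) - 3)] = (-42*sin(t)^3 - 39*sin(t)^2 - 12*sin(t) + 25)*cos(t)/(3*sin(t)^3 + 3*sin(t)^2 - 2*sin(t) + 3)^2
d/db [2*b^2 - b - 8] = 4*b - 1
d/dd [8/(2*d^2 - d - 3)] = 8*(1 - 4*d)/(-2*d^2 + d + 3)^2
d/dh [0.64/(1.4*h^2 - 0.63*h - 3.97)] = (0.4032 - 1.792*h)/(-1.4*h^2 + 0.63*h + 3.97)^2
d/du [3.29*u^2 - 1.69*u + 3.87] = 6.58*u - 1.69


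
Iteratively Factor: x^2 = (x)*(x)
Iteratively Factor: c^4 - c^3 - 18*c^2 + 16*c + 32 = (c - 4)*(c^3 + 3*c^2 - 6*c - 8) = (c - 4)*(c + 1)*(c^2 + 2*c - 8) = (c - 4)*(c - 2)*(c + 1)*(c + 4)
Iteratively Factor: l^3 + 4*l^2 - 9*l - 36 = (l - 3)*(l^2 + 7*l + 12) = (l - 3)*(l + 4)*(l + 3)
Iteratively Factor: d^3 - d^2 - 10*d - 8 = (d - 4)*(d^2 + 3*d + 2) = (d - 4)*(d + 2)*(d + 1)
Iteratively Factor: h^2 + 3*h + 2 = (h + 2)*(h + 1)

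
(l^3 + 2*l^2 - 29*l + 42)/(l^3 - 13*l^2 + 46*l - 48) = (l + 7)/(l - 8)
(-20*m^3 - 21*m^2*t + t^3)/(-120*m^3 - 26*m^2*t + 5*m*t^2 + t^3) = (m + t)/(6*m + t)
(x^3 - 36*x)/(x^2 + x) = (x^2 - 36)/(x + 1)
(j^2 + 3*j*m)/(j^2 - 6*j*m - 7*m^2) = j*(j + 3*m)/(j^2 - 6*j*m - 7*m^2)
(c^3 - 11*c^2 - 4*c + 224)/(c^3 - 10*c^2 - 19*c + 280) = (c + 4)/(c + 5)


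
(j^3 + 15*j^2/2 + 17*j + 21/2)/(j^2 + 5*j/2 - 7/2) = (j^2 + 4*j + 3)/(j - 1)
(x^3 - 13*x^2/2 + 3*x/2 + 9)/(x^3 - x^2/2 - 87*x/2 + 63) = (x + 1)/(x + 7)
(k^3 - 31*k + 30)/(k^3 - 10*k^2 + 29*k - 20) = (k + 6)/(k - 4)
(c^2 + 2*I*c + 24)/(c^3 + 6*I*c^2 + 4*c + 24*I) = (c - 4*I)/(c^2 + 4)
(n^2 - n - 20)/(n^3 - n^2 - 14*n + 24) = (n - 5)/(n^2 - 5*n + 6)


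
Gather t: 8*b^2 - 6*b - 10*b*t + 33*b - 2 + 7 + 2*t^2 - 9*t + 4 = 8*b^2 + 27*b + 2*t^2 + t*(-10*b - 9) + 9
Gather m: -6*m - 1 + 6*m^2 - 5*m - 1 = 6*m^2 - 11*m - 2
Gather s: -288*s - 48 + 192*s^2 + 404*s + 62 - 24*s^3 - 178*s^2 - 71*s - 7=-24*s^3 + 14*s^2 + 45*s + 7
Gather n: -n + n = 0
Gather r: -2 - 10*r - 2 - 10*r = -20*r - 4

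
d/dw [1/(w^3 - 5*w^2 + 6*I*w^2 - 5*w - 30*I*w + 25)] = (-3*w^2 + 10*w - 12*I*w + 5 + 30*I)/(w^3 - 5*w^2 + 6*I*w^2 - 5*w - 30*I*w + 25)^2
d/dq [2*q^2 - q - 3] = 4*q - 1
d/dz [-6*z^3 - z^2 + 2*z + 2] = -18*z^2 - 2*z + 2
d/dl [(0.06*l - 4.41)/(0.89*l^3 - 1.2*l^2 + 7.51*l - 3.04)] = (-0.1068*l^3 + 11.8467*l^2 - 10.584*l + 32.9367)/(0.7921*l^6 - 2.136*l^5 + 14.8078*l^4 - 23.4352*l^3 + 63.6961*l^2 - 45.6608*l + 9.2416)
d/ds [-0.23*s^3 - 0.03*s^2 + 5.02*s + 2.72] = -0.69*s^2 - 0.06*s + 5.02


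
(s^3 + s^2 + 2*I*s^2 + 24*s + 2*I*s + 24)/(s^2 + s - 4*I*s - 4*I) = s + 6*I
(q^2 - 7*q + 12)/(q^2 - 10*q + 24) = (q - 3)/(q - 6)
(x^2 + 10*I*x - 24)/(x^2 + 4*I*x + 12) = (x + 4*I)/(x - 2*I)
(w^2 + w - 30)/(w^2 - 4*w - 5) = (w + 6)/(w + 1)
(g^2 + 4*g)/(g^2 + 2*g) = (g + 4)/(g + 2)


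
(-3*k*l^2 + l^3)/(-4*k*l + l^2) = l*(3*k - l)/(4*k - l)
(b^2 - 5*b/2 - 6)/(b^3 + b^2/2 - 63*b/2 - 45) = (b - 4)/(b^2 - b - 30)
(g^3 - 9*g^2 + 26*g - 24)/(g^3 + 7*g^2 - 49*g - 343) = (g^3 - 9*g^2 + 26*g - 24)/(g^3 + 7*g^2 - 49*g - 343)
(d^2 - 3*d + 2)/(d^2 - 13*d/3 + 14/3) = 3*(d - 1)/(3*d - 7)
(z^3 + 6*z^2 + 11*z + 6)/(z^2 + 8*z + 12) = (z^2 + 4*z + 3)/(z + 6)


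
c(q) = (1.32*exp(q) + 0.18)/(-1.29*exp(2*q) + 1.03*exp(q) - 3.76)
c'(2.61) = 0.08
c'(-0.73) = -0.17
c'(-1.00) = -0.14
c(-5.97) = -0.05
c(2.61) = -0.08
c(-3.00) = -0.07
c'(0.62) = 0.07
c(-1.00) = -0.19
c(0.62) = -0.42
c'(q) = (1.32*exp(q) + 0.18)*(2.58*exp(2*q) - 1.03*exp(q))/(-1.29*exp(2*q) + 1.03*exp(q) - 3.76)^2 + 1.32*exp(q)/(-1.29*exp(2*q) + 1.03*exp(q) - 3.76) = (1.7028*exp(2*q) + 0.4644*exp(q) - 5.1486)*exp(q)/(1.6641*exp(4*q) - 2.6574*exp(3*q) + 10.7617*exp(2*q) - 7.7456*exp(q) + 14.1376)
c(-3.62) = -0.06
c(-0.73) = -0.23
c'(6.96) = 0.00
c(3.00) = -0.05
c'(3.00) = 0.05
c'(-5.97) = -0.00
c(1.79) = -0.18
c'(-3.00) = -0.02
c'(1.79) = 0.18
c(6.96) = -0.00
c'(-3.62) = -0.01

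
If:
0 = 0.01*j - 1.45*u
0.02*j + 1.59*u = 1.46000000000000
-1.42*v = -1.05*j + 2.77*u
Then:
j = 47.15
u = 0.33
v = 34.23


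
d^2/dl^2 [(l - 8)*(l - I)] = 2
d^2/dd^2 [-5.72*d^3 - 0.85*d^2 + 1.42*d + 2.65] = -34.32*d - 1.7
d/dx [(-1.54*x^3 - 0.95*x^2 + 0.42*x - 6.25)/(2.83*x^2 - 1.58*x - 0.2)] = (-4.3582*x^4 + 4.8664*x^3 + 1.2364*x^2 + 35.755*x - 9.959)/(8.0089*x^4 - 8.9428*x^3 + 1.3644*x^2 + 0.632*x + 0.04)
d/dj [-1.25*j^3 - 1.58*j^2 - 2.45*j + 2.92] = -3.75*j^2 - 3.16*j - 2.45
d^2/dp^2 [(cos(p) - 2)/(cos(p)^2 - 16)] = (8*(cos(p) - 2)*sin(p)^2*cos(p)^2 - (cos(p)^2 - 16)^2*cos(p) + 2*(cos(p)^2 - 16)*(-2*cos(2*p) + cos(3*p)))/(cos(p)^2 - 16)^3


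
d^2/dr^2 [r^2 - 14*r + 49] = 2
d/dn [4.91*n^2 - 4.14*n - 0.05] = 9.82*n - 4.14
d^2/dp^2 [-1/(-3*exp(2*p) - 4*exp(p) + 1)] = 4*(-(3*exp(p) + 1)*(3*exp(2*p) + 4*exp(p) - 1) + 2*(3*exp(p) + 2)^2*exp(p))*exp(p)/(3*exp(2*p) + 4*exp(p) - 1)^3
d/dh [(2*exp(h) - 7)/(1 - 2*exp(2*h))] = (4*exp(2*h) - 28*exp(h) + 2)*exp(h)/(4*exp(4*h) - 4*exp(2*h) + 1)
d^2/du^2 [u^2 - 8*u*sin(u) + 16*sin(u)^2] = 8*u*sin(u) - 64*sin(u)^2 - 16*cos(u) + 34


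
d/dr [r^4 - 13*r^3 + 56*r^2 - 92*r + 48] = 4*r^3 - 39*r^2 + 112*r - 92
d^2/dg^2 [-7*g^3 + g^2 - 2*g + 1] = 2 - 42*g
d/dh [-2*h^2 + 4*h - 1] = 4 - 4*h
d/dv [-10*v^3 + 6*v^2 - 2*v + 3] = -30*v^2 + 12*v - 2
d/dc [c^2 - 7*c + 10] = 2*c - 7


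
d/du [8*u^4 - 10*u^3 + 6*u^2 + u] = 32*u^3 - 30*u^2 + 12*u + 1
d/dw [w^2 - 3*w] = 2*w - 3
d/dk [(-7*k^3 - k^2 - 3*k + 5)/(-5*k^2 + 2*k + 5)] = (35*k^4 - 28*k^3 - 122*k^2 + 40*k - 25)/(25*k^4 - 20*k^3 - 46*k^2 + 20*k + 25)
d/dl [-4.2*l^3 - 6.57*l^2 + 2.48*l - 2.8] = -12.6*l^2 - 13.14*l + 2.48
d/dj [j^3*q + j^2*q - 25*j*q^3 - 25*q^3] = q*(3*j^2 + 2*j - 25*q^2)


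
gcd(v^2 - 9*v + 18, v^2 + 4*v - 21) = v - 3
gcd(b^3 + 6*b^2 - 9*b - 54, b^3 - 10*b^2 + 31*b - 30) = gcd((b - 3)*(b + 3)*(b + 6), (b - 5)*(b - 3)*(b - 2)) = b - 3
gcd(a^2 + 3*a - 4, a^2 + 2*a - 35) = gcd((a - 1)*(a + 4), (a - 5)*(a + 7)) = 1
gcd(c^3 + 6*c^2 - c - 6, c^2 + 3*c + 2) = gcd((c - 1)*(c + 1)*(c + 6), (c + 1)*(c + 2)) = c + 1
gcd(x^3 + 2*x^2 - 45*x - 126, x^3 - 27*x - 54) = x + 3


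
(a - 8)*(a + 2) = a^2 - 6*a - 16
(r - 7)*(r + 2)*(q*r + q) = q*r^3 - 4*q*r^2 - 19*q*r - 14*q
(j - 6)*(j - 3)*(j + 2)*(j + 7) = j^4 - 49*j^2 + 36*j + 252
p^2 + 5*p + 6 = (p + 2)*(p + 3)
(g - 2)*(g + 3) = g^2 + g - 6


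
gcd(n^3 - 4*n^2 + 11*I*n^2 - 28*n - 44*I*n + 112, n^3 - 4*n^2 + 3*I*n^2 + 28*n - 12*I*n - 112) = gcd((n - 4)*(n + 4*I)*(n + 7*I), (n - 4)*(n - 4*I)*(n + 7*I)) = n^2 + n*(-4 + 7*I) - 28*I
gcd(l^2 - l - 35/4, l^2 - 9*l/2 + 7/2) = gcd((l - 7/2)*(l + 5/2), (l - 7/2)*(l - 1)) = l - 7/2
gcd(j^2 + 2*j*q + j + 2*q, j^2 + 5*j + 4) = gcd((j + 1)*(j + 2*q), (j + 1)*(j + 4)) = j + 1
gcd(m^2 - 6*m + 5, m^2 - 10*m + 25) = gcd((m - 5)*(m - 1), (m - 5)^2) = m - 5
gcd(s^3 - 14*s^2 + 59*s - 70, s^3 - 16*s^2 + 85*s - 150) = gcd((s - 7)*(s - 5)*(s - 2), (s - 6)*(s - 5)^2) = s - 5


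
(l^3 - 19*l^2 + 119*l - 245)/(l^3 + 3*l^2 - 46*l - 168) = (l^2 - 12*l + 35)/(l^2 + 10*l + 24)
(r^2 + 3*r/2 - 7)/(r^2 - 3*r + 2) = (r + 7/2)/(r - 1)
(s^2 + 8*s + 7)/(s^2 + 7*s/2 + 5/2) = 2*(s + 7)/(2*s + 5)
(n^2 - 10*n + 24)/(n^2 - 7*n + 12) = (n - 6)/(n - 3)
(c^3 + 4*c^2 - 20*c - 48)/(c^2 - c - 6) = (c^2 + 2*c - 24)/(c - 3)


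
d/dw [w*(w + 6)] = 2*w + 6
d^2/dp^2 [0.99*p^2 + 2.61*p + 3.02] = 1.98000000000000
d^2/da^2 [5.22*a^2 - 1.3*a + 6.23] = 10.4400000000000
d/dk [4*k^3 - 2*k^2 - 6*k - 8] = 12*k^2 - 4*k - 6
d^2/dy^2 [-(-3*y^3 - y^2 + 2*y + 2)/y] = 6 - 4/y^3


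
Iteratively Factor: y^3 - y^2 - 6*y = (y)*(y^2 - y - 6) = y*(y + 2)*(y - 3)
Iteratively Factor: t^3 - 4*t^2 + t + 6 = (t + 1)*(t^2 - 5*t + 6) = (t - 3)*(t + 1)*(t - 2)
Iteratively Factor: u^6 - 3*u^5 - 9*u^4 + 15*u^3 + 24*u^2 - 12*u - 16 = (u + 2)*(u^5 - 5*u^4 + u^3 + 13*u^2 - 2*u - 8) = (u + 1)*(u + 2)*(u^4 - 6*u^3 + 7*u^2 + 6*u - 8) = (u - 4)*(u + 1)*(u + 2)*(u^3 - 2*u^2 - u + 2) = (u - 4)*(u - 1)*(u + 1)*(u + 2)*(u^2 - u - 2) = (u - 4)*(u - 2)*(u - 1)*(u + 1)*(u + 2)*(u + 1)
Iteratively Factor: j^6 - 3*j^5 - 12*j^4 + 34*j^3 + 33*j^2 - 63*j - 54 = (j + 3)*(j^5 - 6*j^4 + 6*j^3 + 16*j^2 - 15*j - 18) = (j - 3)*(j + 3)*(j^4 - 3*j^3 - 3*j^2 + 7*j + 6) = (j - 3)*(j + 1)*(j + 3)*(j^3 - 4*j^2 + j + 6) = (j - 3)*(j + 1)^2*(j + 3)*(j^2 - 5*j + 6) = (j - 3)*(j - 2)*(j + 1)^2*(j + 3)*(j - 3)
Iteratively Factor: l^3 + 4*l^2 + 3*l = (l)*(l^2 + 4*l + 3) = l*(l + 1)*(l + 3)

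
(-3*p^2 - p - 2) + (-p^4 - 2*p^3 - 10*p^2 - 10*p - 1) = -p^4 - 2*p^3 - 13*p^2 - 11*p - 3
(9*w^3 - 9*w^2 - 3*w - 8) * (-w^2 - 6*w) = -9*w^5 - 45*w^4 + 57*w^3 + 26*w^2 + 48*w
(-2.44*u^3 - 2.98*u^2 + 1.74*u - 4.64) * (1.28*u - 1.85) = -3.1232*u^4 + 0.6996*u^3 + 7.7402*u^2 - 9.1582*u + 8.584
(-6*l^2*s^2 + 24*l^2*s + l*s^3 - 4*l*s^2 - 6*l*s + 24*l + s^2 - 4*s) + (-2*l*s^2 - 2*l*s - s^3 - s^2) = -6*l^2*s^2 + 24*l^2*s + l*s^3 - 6*l*s^2 - 8*l*s + 24*l - s^3 - 4*s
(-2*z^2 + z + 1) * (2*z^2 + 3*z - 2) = -4*z^4 - 4*z^3 + 9*z^2 + z - 2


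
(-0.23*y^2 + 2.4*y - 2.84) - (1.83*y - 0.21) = -0.23*y^2 + 0.57*y - 2.63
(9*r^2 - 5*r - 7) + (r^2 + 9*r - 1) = 10*r^2 + 4*r - 8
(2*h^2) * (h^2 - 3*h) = 2*h^4 - 6*h^3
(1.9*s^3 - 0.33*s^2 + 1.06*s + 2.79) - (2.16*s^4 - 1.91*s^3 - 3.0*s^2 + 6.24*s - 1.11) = -2.16*s^4 + 3.81*s^3 + 2.67*s^2 - 5.18*s + 3.9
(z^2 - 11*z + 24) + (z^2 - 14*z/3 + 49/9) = 2*z^2 - 47*z/3 + 265/9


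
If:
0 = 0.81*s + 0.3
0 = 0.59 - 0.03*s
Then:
No Solution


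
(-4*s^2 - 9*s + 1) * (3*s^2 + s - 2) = -12*s^4 - 31*s^3 + 2*s^2 + 19*s - 2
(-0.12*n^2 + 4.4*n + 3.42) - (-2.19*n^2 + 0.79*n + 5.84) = 2.07*n^2 + 3.61*n - 2.42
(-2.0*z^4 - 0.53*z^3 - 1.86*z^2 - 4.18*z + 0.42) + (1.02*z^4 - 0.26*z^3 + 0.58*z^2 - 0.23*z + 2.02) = -0.98*z^4 - 0.79*z^3 - 1.28*z^2 - 4.41*z + 2.44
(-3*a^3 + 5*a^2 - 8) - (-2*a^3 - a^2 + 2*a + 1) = -a^3 + 6*a^2 - 2*a - 9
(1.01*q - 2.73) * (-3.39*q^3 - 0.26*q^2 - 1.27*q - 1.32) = -3.4239*q^4 + 8.9921*q^3 - 0.5729*q^2 + 2.1339*q + 3.6036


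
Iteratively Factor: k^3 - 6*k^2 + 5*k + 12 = (k - 4)*(k^2 - 2*k - 3) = (k - 4)*(k + 1)*(k - 3)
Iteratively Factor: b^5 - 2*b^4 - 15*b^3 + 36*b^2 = (b - 3)*(b^4 + b^3 - 12*b^2) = b*(b - 3)*(b^3 + b^2 - 12*b) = b*(b - 3)*(b + 4)*(b^2 - 3*b) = b^2*(b - 3)*(b + 4)*(b - 3)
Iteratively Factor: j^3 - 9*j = (j)*(j^2 - 9) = j*(j - 3)*(j + 3)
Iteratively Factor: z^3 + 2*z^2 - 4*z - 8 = (z + 2)*(z^2 - 4) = (z + 2)^2*(z - 2)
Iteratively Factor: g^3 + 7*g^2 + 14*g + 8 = (g + 1)*(g^2 + 6*g + 8) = (g + 1)*(g + 4)*(g + 2)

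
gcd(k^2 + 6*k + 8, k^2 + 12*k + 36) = 1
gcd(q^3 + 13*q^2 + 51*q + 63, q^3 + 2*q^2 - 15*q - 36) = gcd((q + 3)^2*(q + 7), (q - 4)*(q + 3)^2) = q^2 + 6*q + 9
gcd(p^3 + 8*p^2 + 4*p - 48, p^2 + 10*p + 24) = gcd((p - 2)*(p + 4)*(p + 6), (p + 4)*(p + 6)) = p^2 + 10*p + 24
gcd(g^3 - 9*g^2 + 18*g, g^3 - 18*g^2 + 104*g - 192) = g - 6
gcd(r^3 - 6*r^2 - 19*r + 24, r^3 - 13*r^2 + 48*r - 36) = r - 1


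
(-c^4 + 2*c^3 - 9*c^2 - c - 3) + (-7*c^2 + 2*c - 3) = -c^4 + 2*c^3 - 16*c^2 + c - 6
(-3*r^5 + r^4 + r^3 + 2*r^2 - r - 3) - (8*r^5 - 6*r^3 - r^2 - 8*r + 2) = -11*r^5 + r^4 + 7*r^3 + 3*r^2 + 7*r - 5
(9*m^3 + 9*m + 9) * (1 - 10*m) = -90*m^4 + 9*m^3 - 90*m^2 - 81*m + 9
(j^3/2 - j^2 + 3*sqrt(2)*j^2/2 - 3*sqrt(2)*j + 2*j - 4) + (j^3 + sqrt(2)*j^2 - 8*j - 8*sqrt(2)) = 3*j^3/2 - j^2 + 5*sqrt(2)*j^2/2 - 6*j - 3*sqrt(2)*j - 8*sqrt(2) - 4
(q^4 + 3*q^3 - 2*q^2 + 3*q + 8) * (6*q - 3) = 6*q^5 + 15*q^4 - 21*q^3 + 24*q^2 + 39*q - 24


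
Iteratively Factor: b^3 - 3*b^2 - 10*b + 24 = (b + 3)*(b^2 - 6*b + 8) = (b - 4)*(b + 3)*(b - 2)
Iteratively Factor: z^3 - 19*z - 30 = (z - 5)*(z^2 + 5*z + 6) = (z - 5)*(z + 2)*(z + 3)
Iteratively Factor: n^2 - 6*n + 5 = (n - 5)*(n - 1)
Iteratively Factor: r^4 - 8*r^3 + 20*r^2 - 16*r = (r - 2)*(r^3 - 6*r^2 + 8*r) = (r - 4)*(r - 2)*(r^2 - 2*r) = r*(r - 4)*(r - 2)*(r - 2)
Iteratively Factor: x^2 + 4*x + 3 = (x + 3)*(x + 1)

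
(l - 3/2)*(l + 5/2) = l^2 + l - 15/4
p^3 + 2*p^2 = p^2*(p + 2)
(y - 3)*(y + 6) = y^2 + 3*y - 18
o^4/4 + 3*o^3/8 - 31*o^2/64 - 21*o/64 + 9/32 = (o/4 + 1/4)*(o - 3/4)^2*(o + 2)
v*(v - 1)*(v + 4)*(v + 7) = v^4 + 10*v^3 + 17*v^2 - 28*v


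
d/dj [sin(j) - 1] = cos(j)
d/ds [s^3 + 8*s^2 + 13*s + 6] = 3*s^2 + 16*s + 13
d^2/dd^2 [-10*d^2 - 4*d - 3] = -20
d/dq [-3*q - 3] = -3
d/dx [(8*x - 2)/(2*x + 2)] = 5/(x + 1)^2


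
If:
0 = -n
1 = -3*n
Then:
No Solution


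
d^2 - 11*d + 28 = (d - 7)*(d - 4)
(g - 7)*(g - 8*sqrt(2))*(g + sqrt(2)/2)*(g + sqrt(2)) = g^4 - 13*sqrt(2)*g^3/2 - 7*g^3 - 23*g^2 + 91*sqrt(2)*g^2/2 - 8*sqrt(2)*g + 161*g + 56*sqrt(2)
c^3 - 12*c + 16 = (c - 2)^2*(c + 4)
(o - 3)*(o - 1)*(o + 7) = o^3 + 3*o^2 - 25*o + 21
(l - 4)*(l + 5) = l^2 + l - 20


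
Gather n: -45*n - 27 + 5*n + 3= -40*n - 24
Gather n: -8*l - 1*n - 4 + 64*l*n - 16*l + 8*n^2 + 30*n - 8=-24*l + 8*n^2 + n*(64*l + 29) - 12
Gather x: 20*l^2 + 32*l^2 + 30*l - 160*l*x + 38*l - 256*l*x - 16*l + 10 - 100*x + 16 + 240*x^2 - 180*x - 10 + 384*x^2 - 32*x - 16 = 52*l^2 + 52*l + 624*x^2 + x*(-416*l - 312)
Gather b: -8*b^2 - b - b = -8*b^2 - 2*b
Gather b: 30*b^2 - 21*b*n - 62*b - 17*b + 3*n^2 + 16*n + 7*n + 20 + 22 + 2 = 30*b^2 + b*(-21*n - 79) + 3*n^2 + 23*n + 44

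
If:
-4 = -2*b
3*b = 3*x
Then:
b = 2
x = 2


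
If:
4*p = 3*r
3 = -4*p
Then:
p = -3/4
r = -1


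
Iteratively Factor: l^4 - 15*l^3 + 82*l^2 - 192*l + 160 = (l - 5)*(l^3 - 10*l^2 + 32*l - 32) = (l - 5)*(l - 4)*(l^2 - 6*l + 8) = (l - 5)*(l - 4)*(l - 2)*(l - 4)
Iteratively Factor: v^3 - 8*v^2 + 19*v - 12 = (v - 3)*(v^2 - 5*v + 4) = (v - 3)*(v - 1)*(v - 4)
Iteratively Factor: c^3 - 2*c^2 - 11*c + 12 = (c + 3)*(c^2 - 5*c + 4) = (c - 4)*(c + 3)*(c - 1)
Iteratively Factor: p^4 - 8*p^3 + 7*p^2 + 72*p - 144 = (p - 4)*(p^3 - 4*p^2 - 9*p + 36) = (p - 4)*(p + 3)*(p^2 - 7*p + 12) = (p - 4)^2*(p + 3)*(p - 3)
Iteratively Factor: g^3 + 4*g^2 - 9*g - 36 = (g + 3)*(g^2 + g - 12) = (g - 3)*(g + 3)*(g + 4)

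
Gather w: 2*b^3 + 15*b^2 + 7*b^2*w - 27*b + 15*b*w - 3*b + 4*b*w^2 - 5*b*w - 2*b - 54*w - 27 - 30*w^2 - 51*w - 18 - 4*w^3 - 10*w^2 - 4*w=2*b^3 + 15*b^2 - 32*b - 4*w^3 + w^2*(4*b - 40) + w*(7*b^2 + 10*b - 109) - 45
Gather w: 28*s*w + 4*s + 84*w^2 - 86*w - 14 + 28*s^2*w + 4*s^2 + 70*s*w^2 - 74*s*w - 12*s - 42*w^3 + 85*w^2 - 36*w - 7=4*s^2 - 8*s - 42*w^3 + w^2*(70*s + 169) + w*(28*s^2 - 46*s - 122) - 21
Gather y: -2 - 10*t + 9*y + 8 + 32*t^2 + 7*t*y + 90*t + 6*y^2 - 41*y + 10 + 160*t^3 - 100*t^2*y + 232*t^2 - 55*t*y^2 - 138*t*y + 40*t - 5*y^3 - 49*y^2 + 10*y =160*t^3 + 264*t^2 + 120*t - 5*y^3 + y^2*(-55*t - 43) + y*(-100*t^2 - 131*t - 22) + 16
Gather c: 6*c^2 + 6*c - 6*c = 6*c^2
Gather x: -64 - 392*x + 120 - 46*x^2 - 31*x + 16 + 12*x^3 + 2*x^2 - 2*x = 12*x^3 - 44*x^2 - 425*x + 72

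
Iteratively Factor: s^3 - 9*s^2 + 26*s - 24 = (s - 4)*(s^2 - 5*s + 6) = (s - 4)*(s - 2)*(s - 3)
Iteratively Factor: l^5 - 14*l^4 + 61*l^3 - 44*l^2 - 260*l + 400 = (l - 5)*(l^4 - 9*l^3 + 16*l^2 + 36*l - 80) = (l - 5)*(l + 2)*(l^3 - 11*l^2 + 38*l - 40) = (l - 5)*(l - 2)*(l + 2)*(l^2 - 9*l + 20) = (l - 5)^2*(l - 2)*(l + 2)*(l - 4)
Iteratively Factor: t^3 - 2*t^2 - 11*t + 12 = (t - 1)*(t^2 - t - 12) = (t - 4)*(t - 1)*(t + 3)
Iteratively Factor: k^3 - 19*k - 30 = (k + 3)*(k^2 - 3*k - 10) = (k - 5)*(k + 3)*(k + 2)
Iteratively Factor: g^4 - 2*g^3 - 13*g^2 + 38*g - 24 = (g - 2)*(g^3 - 13*g + 12) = (g - 3)*(g - 2)*(g^2 + 3*g - 4) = (g - 3)*(g - 2)*(g + 4)*(g - 1)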